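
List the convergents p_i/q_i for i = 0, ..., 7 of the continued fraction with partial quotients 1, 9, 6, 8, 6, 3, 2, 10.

1/1, 10/9, 61/55, 498/449, 3049/2749, 9645/8696, 22339/20141, 233035/210106

Using the convergent recurrence p_i = a_i*p_{i-1} + p_{i-2}, q_i = a_i*q_{i-1} + q_{i-2} with p_{-2}=0, p_{-1}=1, q_{-2}=1, q_{-1}=0:
  i=0: a_0=1, p_0 = 1*1 + 0 = 1, q_0 = 1*0 + 1 = 1.
  i=1: a_1=9, p_1 = 9*1 + 1 = 10, q_1 = 9*1 + 0 = 9.
  i=2: a_2=6, p_2 = 6*10 + 1 = 61, q_2 = 6*9 + 1 = 55.
  i=3: a_3=8, p_3 = 8*61 + 10 = 498, q_3 = 8*55 + 9 = 449.
  i=4: a_4=6, p_4 = 6*498 + 61 = 3049, q_4 = 6*449 + 55 = 2749.
  i=5: a_5=3, p_5 = 3*3049 + 498 = 9645, q_5 = 3*2749 + 449 = 8696.
  i=6: a_6=2, p_6 = 2*9645 + 3049 = 22339, q_6 = 2*8696 + 2749 = 20141.
  i=7: a_7=10, p_7 = 10*22339 + 9645 = 233035, q_7 = 10*20141 + 8696 = 210106.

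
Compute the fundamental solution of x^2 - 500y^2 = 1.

(x, y) = (930249, 41602)

First expand sqrt(500) as a continued fraction. With x_i = (sqrt(500) + m_i)/d_i and (m_0, d_0) = (0, 1): a_0 = floor(sqrt(500)) = 22, since 22^2 = 484 <= 500 < 529 = 23^2.
Iterate m_{i+1} = d_i*a_i - m_i, d_{i+1} = (500 - m_{i+1}^2)/d_i, a_{i+1} = floor((a_0 + m_{i+1})/d_{i+1}):
  m_1 = 1*22 - 0 = 22, d_1 = (500 - 22^2)/1 = 16/1 = 16, a_1 = floor((22 + 22)/16) = 2.
  m_2 = 16*2 - 22 = 10, d_2 = (500 - 10^2)/16 = 400/16 = 25, a_2 = floor((22 + 10)/25) = 1.
  m_3 = 25*1 - 10 = 15, d_3 = (500 - 15^2)/25 = 275/25 = 11, a_3 = floor((22 + 15)/11) = 3.
  m_4 = 11*3 - 15 = 18, d_4 = (500 - 18^2)/11 = 176/11 = 16, a_4 = floor((22 + 18)/16) = 2.
  m_5 = 16*2 - 18 = 14, d_5 = (500 - 14^2)/16 = 304/16 = 19, a_5 = floor((22 + 14)/19) = 1.
  m_6 = 19*1 - 14 = 5, d_6 = (500 - 5^2)/19 = 475/19 = 25, a_6 = floor((22 + 5)/25) = 1.
  m_7 = 25*1 - 5 = 20, d_7 = (500 - 20^2)/25 = 100/25 = 4, a_7 = floor((22 + 20)/4) = 10.
  m_8 = 4*10 - 20 = 20, d_8 = (500 - 20^2)/4 = 100/4 = 25, a_8 = floor((22 + 20)/25) = 1.
  m_9 = 25*1 - 20 = 5, d_9 = (500 - 5^2)/25 = 475/25 = 19, a_9 = floor((22 + 5)/19) = 1.
  m_10 = 19*1 - 5 = 14, d_10 = (500 - 14^2)/19 = 304/19 = 16, a_10 = floor((22 + 14)/16) = 2.
  m_11 = 16*2 - 14 = 18, d_11 = (500 - 18^2)/16 = 176/16 = 11, a_11 = floor((22 + 18)/11) = 3.
  m_12 = 11*3 - 18 = 15, d_12 = (500 - 15^2)/11 = 275/11 = 25, a_12 = floor((22 + 15)/25) = 1.
  m_13 = 25*1 - 15 = 10, d_13 = (500 - 10^2)/25 = 400/25 = 16, a_13 = floor((22 + 10)/16) = 2.
  m_14 = 16*2 - 10 = 22, d_14 = (500 - 22^2)/16 = 16/16 = 1, a_14 = floor((22 + 22)/1) = 44.
  m_15 = 1*44 - 22 = 22, d_15 = (500 - 22^2)/1 = 16/1 = 16: (m_15, d_15) = (m_1, d_1) = (22, 16), so from here the quotients repeat a_1, ..., a_14; the period length is 14.
So sqrt(500) = [22; (2, 1, 3, 2, 1, 1, 10, 1, 1, 2, 3, 1, 2, 44)] with period length k = 14.
k is even, so the fundamental solution of x^2 - 500y^2 = 1 is (p_{k-1}, q_{k-1}) = (p_13, q_13); compute convergents through index 13.
Convergents (p_i = a_i*p_{i-1} + p_{i-2}, q_i = a_i*q_{i-1} + q_{i-2} with p_{-2}=0, p_{-1}=1, q_{-2}=1, q_{-1}=0):
  i=0: a_0=22, p_0 = 22*1 + 0 = 22, q_0 = 22*0 + 1 = 1.
  i=1: a_1=2, p_1 = 2*22 + 1 = 45, q_1 = 2*1 + 0 = 2.
  i=2: a_2=1, p_2 = 1*45 + 22 = 67, q_2 = 1*2 + 1 = 3.
  i=3: a_3=3, p_3 = 3*67 + 45 = 246, q_3 = 3*3 + 2 = 11.
  i=4: a_4=2, p_4 = 2*246 + 67 = 559, q_4 = 2*11 + 3 = 25.
  i=5: a_5=1, p_5 = 1*559 + 246 = 805, q_5 = 1*25 + 11 = 36.
  i=6: a_6=1, p_6 = 1*805 + 559 = 1364, q_6 = 1*36 + 25 = 61.
  i=7: a_7=10, p_7 = 10*1364 + 805 = 14445, q_7 = 10*61 + 36 = 646.
  i=8: a_8=1, p_8 = 1*14445 + 1364 = 15809, q_8 = 1*646 + 61 = 707.
  i=9: a_9=1, p_9 = 1*15809 + 14445 = 30254, q_9 = 1*707 + 646 = 1353.
  i=10: a_10=2, p_10 = 2*30254 + 15809 = 76317, q_10 = 2*1353 + 707 = 3413.
  i=11: a_11=3, p_11 = 3*76317 + 30254 = 259205, q_11 = 3*3413 + 1353 = 11592.
  i=12: a_12=1, p_12 = 1*259205 + 76317 = 335522, q_12 = 1*11592 + 3413 = 15005.
  i=13: a_13=2, p_13 = 2*335522 + 259205 = 930249, q_13 = 2*15005 + 11592 = 41602.
Check: 930249^2 - 500*41602^2 = 865363202001 - 865363202000 = 1, so (x, y) = (930249, 41602) solves the equation, and by the theorem it is the least positive solution.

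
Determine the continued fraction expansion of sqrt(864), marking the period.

Write x_i = (sqrt(864) + m_i)/d_i with (m_0, d_0) = (0, 1). a_0 = floor(sqrt(864)) = 29, since 29^2 = 841 <= 864 < 900 = 30^2.
Iterate m_{i+1} = d_i*a_i - m_i, d_{i+1} = (864 - m_{i+1}^2)/d_i, a_{i+1} = floor((a_0 + m_{i+1})/d_{i+1}):
  m_1 = 1*29 - 0 = 29, d_1 = (864 - 29^2)/1 = 23/1 = 23, a_1 = floor((29 + 29)/23) = 2.
  m_2 = 23*2 - 29 = 17, d_2 = (864 - 17^2)/23 = 575/23 = 25, a_2 = floor((29 + 17)/25) = 1.
  m_3 = 25*1 - 17 = 8, d_3 = (864 - 8^2)/25 = 800/25 = 32, a_3 = floor((29 + 8)/32) = 1.
  m_4 = 32*1 - 8 = 24, d_4 = (864 - 24^2)/32 = 288/32 = 9, a_4 = floor((29 + 24)/9) = 5.
  m_5 = 9*5 - 24 = 21, d_5 = (864 - 21^2)/9 = 423/9 = 47, a_5 = floor((29 + 21)/47) = 1.
  m_6 = 47*1 - 21 = 26, d_6 = (864 - 26^2)/47 = 188/47 = 4, a_6 = floor((29 + 26)/4) = 13.
  m_7 = 4*13 - 26 = 26, d_7 = (864 - 26^2)/4 = 188/4 = 47, a_7 = floor((29 + 26)/47) = 1.
  m_8 = 47*1 - 26 = 21, d_8 = (864 - 21^2)/47 = 423/47 = 9, a_8 = floor((29 + 21)/9) = 5.
  m_9 = 9*5 - 21 = 24, d_9 = (864 - 24^2)/9 = 288/9 = 32, a_9 = floor((29 + 24)/32) = 1.
  m_10 = 32*1 - 24 = 8, d_10 = (864 - 8^2)/32 = 800/32 = 25, a_10 = floor((29 + 8)/25) = 1.
  m_11 = 25*1 - 8 = 17, d_11 = (864 - 17^2)/25 = 575/25 = 23, a_11 = floor((29 + 17)/23) = 2.
  m_12 = 23*2 - 17 = 29, d_12 = (864 - 29^2)/23 = 23/23 = 1, a_12 = floor((29 + 29)/1) = 58.
  m_13 = 1*58 - 29 = 29, d_13 = (864 - 29^2)/1 = 23/1 = 23: (m_13, d_13) = (m_1, d_1) = (29, 23), so from here the quotients repeat a_1, ..., a_12; the period length is 12.
Hence the expansion of sqrt(864) is a_0 = 29 followed by the repeating block 2, 1, 1, 5, 1, 13, 1, 5, 1, 1, 2, 58 (period 12).

[29; (2, 1, 1, 5, 1, 13, 1, 5, 1, 1, 2, 58)]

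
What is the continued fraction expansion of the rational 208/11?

[18; 1, 10]

Run the Euclidean algorithm on 208 and 11; the successive quotients are the partial quotients a_0, a_1, ... (each step inverts the fractional part left over by the previous one):
  208 = 18*11 + 10, so a_0 = 18.
  11 = 1*10 + 1, so a_1 = 1.
  10 = 10*1 + 0, so a_2 = 10.
The remainder reaches 0 after 3 divisions, so the expansion has 3 partial quotients, read off in order.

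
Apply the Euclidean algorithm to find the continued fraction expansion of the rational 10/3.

[3; 3]

Run the Euclidean algorithm on 10 and 3; the successive quotients are the partial quotients a_0, a_1, ... (each step inverts the fractional part left over by the previous one):
  10 = 3*3 + 1, so a_0 = 3.
  3 = 3*1 + 0, so a_1 = 3.
The remainder reaches 0 after 2 divisions, so the expansion has 2 partial quotients, read off in order.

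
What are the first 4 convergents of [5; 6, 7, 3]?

5/1, 31/6, 222/43, 697/135

Using the convergent recurrence p_i = a_i*p_{i-1} + p_{i-2}, q_i = a_i*q_{i-1} + q_{i-2} with p_{-2}=0, p_{-1}=1, q_{-2}=1, q_{-1}=0:
  i=0: a_0=5, p_0 = 5*1 + 0 = 5, q_0 = 5*0 + 1 = 1.
  i=1: a_1=6, p_1 = 6*5 + 1 = 31, q_1 = 6*1 + 0 = 6.
  i=2: a_2=7, p_2 = 7*31 + 5 = 222, q_2 = 7*6 + 1 = 43.
  i=3: a_3=3, p_3 = 3*222 + 31 = 697, q_3 = 3*43 + 6 = 135.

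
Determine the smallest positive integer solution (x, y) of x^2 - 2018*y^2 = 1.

(x, y) = (56280003, 1252834)

First expand sqrt(2018) as a continued fraction. With x_i = (sqrt(2018) + m_i)/d_i and (m_0, d_0) = (0, 1): a_0 = floor(sqrt(2018)) = 44, since 44^2 = 1936 <= 2018 < 2025 = 45^2.
Iterate m_{i+1} = d_i*a_i - m_i, d_{i+1} = (2018 - m_{i+1}^2)/d_i, a_{i+1} = floor((a_0 + m_{i+1})/d_{i+1}):
  m_1 = 1*44 - 0 = 44, d_1 = (2018 - 44^2)/1 = 82/1 = 82, a_1 = floor((44 + 44)/82) = 1.
  m_2 = 82*1 - 44 = 38, d_2 = (2018 - 38^2)/82 = 574/82 = 7, a_2 = floor((44 + 38)/7) = 11.
  m_3 = 7*11 - 38 = 39, d_3 = (2018 - 39^2)/7 = 497/7 = 71, a_3 = floor((44 + 39)/71) = 1.
  m_4 = 71*1 - 39 = 32, d_4 = (2018 - 32^2)/71 = 994/71 = 14, a_4 = floor((44 + 32)/14) = 5.
  m_5 = 14*5 - 32 = 38, d_5 = (2018 - 38^2)/14 = 574/14 = 41, a_5 = floor((44 + 38)/41) = 2.
  m_6 = 41*2 - 38 = 44, d_6 = (2018 - 44^2)/41 = 82/41 = 2, a_6 = floor((44 + 44)/2) = 44.
  m_7 = 2*44 - 44 = 44, d_7 = (2018 - 44^2)/2 = 82/2 = 41, a_7 = floor((44 + 44)/41) = 2.
  m_8 = 41*2 - 44 = 38, d_8 = (2018 - 38^2)/41 = 574/41 = 14, a_8 = floor((44 + 38)/14) = 5.
  m_9 = 14*5 - 38 = 32, d_9 = (2018 - 32^2)/14 = 994/14 = 71, a_9 = floor((44 + 32)/71) = 1.
  m_10 = 71*1 - 32 = 39, d_10 = (2018 - 39^2)/71 = 497/71 = 7, a_10 = floor((44 + 39)/7) = 11.
  m_11 = 7*11 - 39 = 38, d_11 = (2018 - 38^2)/7 = 574/7 = 82, a_11 = floor((44 + 38)/82) = 1.
  m_12 = 82*1 - 38 = 44, d_12 = (2018 - 44^2)/82 = 82/82 = 1, a_12 = floor((44 + 44)/1) = 88.
  m_13 = 1*88 - 44 = 44, d_13 = (2018 - 44^2)/1 = 82/1 = 82: (m_13, d_13) = (m_1, d_1) = (44, 82), so from here the quotients repeat a_1, ..., a_12; the period length is 12.
So sqrt(2018) = [44; (1, 11, 1, 5, 2, 44, 2, 5, 1, 11, 1, 88)] with period length k = 12.
k is even, so the fundamental solution of x^2 - 2018y^2 = 1 is (p_{k-1}, q_{k-1}) = (p_11, q_11); compute convergents through index 11.
Convergents (p_i = a_i*p_{i-1} + p_{i-2}, q_i = a_i*q_{i-1} + q_{i-2} with p_{-2}=0, p_{-1}=1, q_{-2}=1, q_{-1}=0):
  i=0: a_0=44, p_0 = 44*1 + 0 = 44, q_0 = 44*0 + 1 = 1.
  i=1: a_1=1, p_1 = 1*44 + 1 = 45, q_1 = 1*1 + 0 = 1.
  i=2: a_2=11, p_2 = 11*45 + 44 = 539, q_2 = 11*1 + 1 = 12.
  i=3: a_3=1, p_3 = 1*539 + 45 = 584, q_3 = 1*12 + 1 = 13.
  i=4: a_4=5, p_4 = 5*584 + 539 = 3459, q_4 = 5*13 + 12 = 77.
  i=5: a_5=2, p_5 = 2*3459 + 584 = 7502, q_5 = 2*77 + 13 = 167.
  i=6: a_6=44, p_6 = 44*7502 + 3459 = 333547, q_6 = 44*167 + 77 = 7425.
  i=7: a_7=2, p_7 = 2*333547 + 7502 = 674596, q_7 = 2*7425 + 167 = 15017.
  i=8: a_8=5, p_8 = 5*674596 + 333547 = 3706527, q_8 = 5*15017 + 7425 = 82510.
  i=9: a_9=1, p_9 = 1*3706527 + 674596 = 4381123, q_9 = 1*82510 + 15017 = 97527.
  i=10: a_10=11, p_10 = 11*4381123 + 3706527 = 51898880, q_10 = 11*97527 + 82510 = 1155307.
  i=11: a_11=1, p_11 = 1*51898880 + 4381123 = 56280003, q_11 = 1*1155307 + 97527 = 1252834.
Check: 56280003^2 - 2018*1252834^2 = 3167438737680009 - 3167438737680008 = 1, so (x, y) = (56280003, 1252834) solves the equation, and by the theorem it is the least positive solution.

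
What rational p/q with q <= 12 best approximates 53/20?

Expand x = 53/20 as a continued fraction with the Euclidean algorithm:
  53 = 2*20 + 13, so a_0 = 2.
  20 = 1*13 + 7, so a_1 = 1.
  13 = 1*7 + 6, so a_2 = 1.
  7 = 1*6 + 1, so a_3 = 1.
  6 = 6*1 + 0, so a_4 = 6.
so x = [2; 1, 1, 1, 6].
Convergents (p_i = a_i*p_{i-1} + p_{i-2}, q_i = a_i*q_{i-1} + q_{i-2} with p_{-2}=0, p_{-1}=1, q_{-2}=1, q_{-1}=0), until the denominator exceeds 12:
  i=0: a_0=2, p_0 = 2*1 + 0 = 2, q_0 = 2*0 + 1 = 1.
  i=1: a_1=1, p_1 = 1*2 + 1 = 3, q_1 = 1*1 + 0 = 1.
  i=2: a_2=1, p_2 = 1*3 + 2 = 5, q_2 = 1*1 + 1 = 2.
  i=3: a_3=1, p_3 = 1*5 + 3 = 8, q_3 = 1*2 + 1 = 3.
  i=4: a_4=6, p_4 = 6*8 + 5 = 53, q_4 = 6*3 + 2 = 20.
q_4 = 20 > 12, so the last convergent with denominator <= 12 is p_3/q_3 = 8/3.
The closest fraction with denominator <= 12 is either p_3/q_3 or the intermediate fraction (k*p_3 + p_2)/(k*q_3 + q_2) with the largest k >= 1 whose denominator stays <= 12; these approach x as k grows, and every other convergent or intermediate fraction in range is farther away.
Largest k: floor((12 - q_2)/q_3) = floor((12 - 2)/3) = 3.
That gives (3*8 + 5)/(3*3 + 2) = 29/11.
Compare the errors: |x - 8/3| = |53*3 - 8*20|/(20*3) = 1/60, and |x - 29/11| = |53*11 - 29*20|/(20*11) = 3/220.
Cross-multiplying, 3*60 = 180 < 220 = 1*220, so 3/220 is smaller: the intermediate fraction 29/11 is closer to x than 8/3.

29/11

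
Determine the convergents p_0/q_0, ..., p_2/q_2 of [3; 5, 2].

Using the convergent recurrence p_i = a_i*p_{i-1} + p_{i-2}, q_i = a_i*q_{i-1} + q_{i-2} with p_{-2}=0, p_{-1}=1, q_{-2}=1, q_{-1}=0:
  i=0: a_0=3, p_0 = 3*1 + 0 = 3, q_0 = 3*0 + 1 = 1.
  i=1: a_1=5, p_1 = 5*3 + 1 = 16, q_1 = 5*1 + 0 = 5.
  i=2: a_2=2, p_2 = 2*16 + 3 = 35, q_2 = 2*5 + 1 = 11.

3/1, 16/5, 35/11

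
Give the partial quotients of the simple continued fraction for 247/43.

Run the Euclidean algorithm on 247 and 43; the successive quotients are the partial quotients a_0, a_1, ... (each step inverts the fractional part left over by the previous one):
  247 = 5*43 + 32, so a_0 = 5.
  43 = 1*32 + 11, so a_1 = 1.
  32 = 2*11 + 10, so a_2 = 2.
  11 = 1*10 + 1, so a_3 = 1.
  10 = 10*1 + 0, so a_4 = 10.
The remainder reaches 0 after 5 divisions, so the expansion has 5 partial quotients, read off in order.

[5; 1, 2, 1, 10]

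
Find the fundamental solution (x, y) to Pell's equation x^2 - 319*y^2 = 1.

(x, y) = (12901780, 722361)

First expand sqrt(319) as a continued fraction. With x_i = (sqrt(319) + m_i)/d_i and (m_0, d_0) = (0, 1): a_0 = floor(sqrt(319)) = 17, since 17^2 = 289 <= 319 < 324 = 18^2.
Iterate m_{i+1} = d_i*a_i - m_i, d_{i+1} = (319 - m_{i+1}^2)/d_i, a_{i+1} = floor((a_0 + m_{i+1})/d_{i+1}):
  m_1 = 1*17 - 0 = 17, d_1 = (319 - 17^2)/1 = 30/1 = 30, a_1 = floor((17 + 17)/30) = 1.
  m_2 = 30*1 - 17 = 13, d_2 = (319 - 13^2)/30 = 150/30 = 5, a_2 = floor((17 + 13)/5) = 6.
  m_3 = 5*6 - 13 = 17, d_3 = (319 - 17^2)/5 = 30/5 = 6, a_3 = floor((17 + 17)/6) = 5.
  m_4 = 6*5 - 17 = 13, d_4 = (319 - 13^2)/6 = 150/6 = 25, a_4 = floor((17 + 13)/25) = 1.
  m_5 = 25*1 - 13 = 12, d_5 = (319 - 12^2)/25 = 175/25 = 7, a_5 = floor((17 + 12)/7) = 4.
  m_6 = 7*4 - 12 = 16, d_6 = (319 - 16^2)/7 = 63/7 = 9, a_6 = floor((17 + 16)/9) = 3.
  m_7 = 9*3 - 16 = 11, d_7 = (319 - 11^2)/9 = 198/9 = 22, a_7 = floor((17 + 11)/22) = 1.
  m_8 = 22*1 - 11 = 11, d_8 = (319 - 11^2)/22 = 198/22 = 9, a_8 = floor((17 + 11)/9) = 3.
  m_9 = 9*3 - 11 = 16, d_9 = (319 - 16^2)/9 = 63/9 = 7, a_9 = floor((17 + 16)/7) = 4.
  m_10 = 7*4 - 16 = 12, d_10 = (319 - 12^2)/7 = 175/7 = 25, a_10 = floor((17 + 12)/25) = 1.
  m_11 = 25*1 - 12 = 13, d_11 = (319 - 13^2)/25 = 150/25 = 6, a_11 = floor((17 + 13)/6) = 5.
  m_12 = 6*5 - 13 = 17, d_12 = (319 - 17^2)/6 = 30/6 = 5, a_12 = floor((17 + 17)/5) = 6.
  m_13 = 5*6 - 17 = 13, d_13 = (319 - 13^2)/5 = 150/5 = 30, a_13 = floor((17 + 13)/30) = 1.
  m_14 = 30*1 - 13 = 17, d_14 = (319 - 17^2)/30 = 30/30 = 1, a_14 = floor((17 + 17)/1) = 34.
  m_15 = 1*34 - 17 = 17, d_15 = (319 - 17^2)/1 = 30/1 = 30: (m_15, d_15) = (m_1, d_1) = (17, 30), so from here the quotients repeat a_1, ..., a_14; the period length is 14.
So sqrt(319) = [17; (1, 6, 5, 1, 4, 3, 1, 3, 4, 1, 5, 6, 1, 34)] with period length k = 14.
k is even, so the fundamental solution of x^2 - 319y^2 = 1 is (p_{k-1}, q_{k-1}) = (p_13, q_13); compute convergents through index 13.
Convergents (p_i = a_i*p_{i-1} + p_{i-2}, q_i = a_i*q_{i-1} + q_{i-2} with p_{-2}=0, p_{-1}=1, q_{-2}=1, q_{-1}=0):
  i=0: a_0=17, p_0 = 17*1 + 0 = 17, q_0 = 17*0 + 1 = 1.
  i=1: a_1=1, p_1 = 1*17 + 1 = 18, q_1 = 1*1 + 0 = 1.
  i=2: a_2=6, p_2 = 6*18 + 17 = 125, q_2 = 6*1 + 1 = 7.
  i=3: a_3=5, p_3 = 5*125 + 18 = 643, q_3 = 5*7 + 1 = 36.
  i=4: a_4=1, p_4 = 1*643 + 125 = 768, q_4 = 1*36 + 7 = 43.
  i=5: a_5=4, p_5 = 4*768 + 643 = 3715, q_5 = 4*43 + 36 = 208.
  i=6: a_6=3, p_6 = 3*3715 + 768 = 11913, q_6 = 3*208 + 43 = 667.
  i=7: a_7=1, p_7 = 1*11913 + 3715 = 15628, q_7 = 1*667 + 208 = 875.
  i=8: a_8=3, p_8 = 3*15628 + 11913 = 58797, q_8 = 3*875 + 667 = 3292.
  i=9: a_9=4, p_9 = 4*58797 + 15628 = 250816, q_9 = 4*3292 + 875 = 14043.
  i=10: a_10=1, p_10 = 1*250816 + 58797 = 309613, q_10 = 1*14043 + 3292 = 17335.
  i=11: a_11=5, p_11 = 5*309613 + 250816 = 1798881, q_11 = 5*17335 + 14043 = 100718.
  i=12: a_12=6, p_12 = 6*1798881 + 309613 = 11102899, q_12 = 6*100718 + 17335 = 621643.
  i=13: a_13=1, p_13 = 1*11102899 + 1798881 = 12901780, q_13 = 1*621643 + 100718 = 722361.
Check: 12901780^2 - 319*722361^2 = 166455927168400 - 166455927168399 = 1, so (x, y) = (12901780, 722361) solves the equation, and by the theorem it is the least positive solution.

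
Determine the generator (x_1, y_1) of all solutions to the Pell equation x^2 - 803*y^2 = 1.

First expand sqrt(803) as a continued fraction. With x_i = (sqrt(803) + m_i)/d_i and (m_0, d_0) = (0, 1): a_0 = floor(sqrt(803)) = 28, since 28^2 = 784 <= 803 < 841 = 29^2.
Iterate m_{i+1} = d_i*a_i - m_i, d_{i+1} = (803 - m_{i+1}^2)/d_i, a_{i+1} = floor((a_0 + m_{i+1})/d_{i+1}):
  m_1 = 1*28 - 0 = 28, d_1 = (803 - 28^2)/1 = 19/1 = 19, a_1 = floor((28 + 28)/19) = 2.
  m_2 = 19*2 - 28 = 10, d_2 = (803 - 10^2)/19 = 703/19 = 37, a_2 = floor((28 + 10)/37) = 1.
  m_3 = 37*1 - 10 = 27, d_3 = (803 - 27^2)/37 = 74/37 = 2, a_3 = floor((28 + 27)/2) = 27.
  m_4 = 2*27 - 27 = 27, d_4 = (803 - 27^2)/2 = 74/2 = 37, a_4 = floor((28 + 27)/37) = 1.
  m_5 = 37*1 - 27 = 10, d_5 = (803 - 10^2)/37 = 703/37 = 19, a_5 = floor((28 + 10)/19) = 2.
  m_6 = 19*2 - 10 = 28, d_6 = (803 - 28^2)/19 = 19/19 = 1, a_6 = floor((28 + 28)/1) = 56.
  m_7 = 1*56 - 28 = 28, d_7 = (803 - 28^2)/1 = 19/1 = 19: (m_7, d_7) = (m_1, d_1) = (28, 19), so from here the quotients repeat a_1, ..., a_6; the period length is 6.
So sqrt(803) = [28; (2, 1, 27, 1, 2, 56)] with period length k = 6.
k is even, so the fundamental solution of x^2 - 803y^2 = 1 is (p_{k-1}, q_{k-1}) = (p_5, q_5); compute convergents through index 5.
Convergents (p_i = a_i*p_{i-1} + p_{i-2}, q_i = a_i*q_{i-1} + q_{i-2} with p_{-2}=0, p_{-1}=1, q_{-2}=1, q_{-1}=0):
  i=0: a_0=28, p_0 = 28*1 + 0 = 28, q_0 = 28*0 + 1 = 1.
  i=1: a_1=2, p_1 = 2*28 + 1 = 57, q_1 = 2*1 + 0 = 2.
  i=2: a_2=1, p_2 = 1*57 + 28 = 85, q_2 = 1*2 + 1 = 3.
  i=3: a_3=27, p_3 = 27*85 + 57 = 2352, q_3 = 27*3 + 2 = 83.
  i=4: a_4=1, p_4 = 1*2352 + 85 = 2437, q_4 = 1*83 + 3 = 86.
  i=5: a_5=2, p_5 = 2*2437 + 2352 = 7226, q_5 = 2*86 + 83 = 255.
Check: 7226^2 - 803*255^2 = 52215076 - 52215075 = 1, so (x, y) = (7226, 255) solves the equation, and by the theorem it is the least positive solution.

(x, y) = (7226, 255)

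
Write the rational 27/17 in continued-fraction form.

[1; 1, 1, 2, 3]

Run the Euclidean algorithm on 27 and 17; the successive quotients are the partial quotients a_0, a_1, ... (each step inverts the fractional part left over by the previous one):
  27 = 1*17 + 10, so a_0 = 1.
  17 = 1*10 + 7, so a_1 = 1.
  10 = 1*7 + 3, so a_2 = 1.
  7 = 2*3 + 1, so a_3 = 2.
  3 = 3*1 + 0, so a_4 = 3.
The remainder reaches 0 after 5 divisions, so the expansion has 5 partial quotients, read off in order.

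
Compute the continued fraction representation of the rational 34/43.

[0; 1, 3, 1, 3, 2]

Run the Euclidean algorithm on 34 and 43; the successive quotients are the partial quotients a_0, a_1, ... (each step inverts the fractional part left over by the previous one):
  34 = 0*43 + 34, so a_0 = 0.
  43 = 1*34 + 9, so a_1 = 1.
  34 = 3*9 + 7, so a_2 = 3.
  9 = 1*7 + 2, so a_3 = 1.
  7 = 3*2 + 1, so a_4 = 3.
  2 = 2*1 + 0, so a_5 = 2.
The remainder reaches 0 after 6 divisions, so the expansion has 6 partial quotients, read off in order.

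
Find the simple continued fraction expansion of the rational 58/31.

[1; 1, 6, 1, 3]

Run the Euclidean algorithm on 58 and 31; the successive quotients are the partial quotients a_0, a_1, ... (each step inverts the fractional part left over by the previous one):
  58 = 1*31 + 27, so a_0 = 1.
  31 = 1*27 + 4, so a_1 = 1.
  27 = 6*4 + 3, so a_2 = 6.
  4 = 1*3 + 1, so a_3 = 1.
  3 = 3*1 + 0, so a_4 = 3.
The remainder reaches 0 after 5 divisions, so the expansion has 5 partial quotients, read off in order.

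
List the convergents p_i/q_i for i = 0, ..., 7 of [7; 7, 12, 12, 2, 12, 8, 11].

Using the convergent recurrence p_i = a_i*p_{i-1} + p_{i-2}, q_i = a_i*q_{i-1} + q_{i-2} with p_{-2}=0, p_{-1}=1, q_{-2}=1, q_{-1}=0:
  i=0: a_0=7, p_0 = 7*1 + 0 = 7, q_0 = 7*0 + 1 = 1.
  i=1: a_1=7, p_1 = 7*7 + 1 = 50, q_1 = 7*1 + 0 = 7.
  i=2: a_2=12, p_2 = 12*50 + 7 = 607, q_2 = 12*7 + 1 = 85.
  i=3: a_3=12, p_3 = 12*607 + 50 = 7334, q_3 = 12*85 + 7 = 1027.
  i=4: a_4=2, p_4 = 2*7334 + 607 = 15275, q_4 = 2*1027 + 85 = 2139.
  i=5: a_5=12, p_5 = 12*15275 + 7334 = 190634, q_5 = 12*2139 + 1027 = 26695.
  i=6: a_6=8, p_6 = 8*190634 + 15275 = 1540347, q_6 = 8*26695 + 2139 = 215699.
  i=7: a_7=11, p_7 = 11*1540347 + 190634 = 17134451, q_7 = 11*215699 + 26695 = 2399384.

7/1, 50/7, 607/85, 7334/1027, 15275/2139, 190634/26695, 1540347/215699, 17134451/2399384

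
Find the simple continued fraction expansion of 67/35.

[1; 1, 10, 1, 2]

Run the Euclidean algorithm on 67 and 35; the successive quotients are the partial quotients a_0, a_1, ... (each step inverts the fractional part left over by the previous one):
  67 = 1*35 + 32, so a_0 = 1.
  35 = 1*32 + 3, so a_1 = 1.
  32 = 10*3 + 2, so a_2 = 10.
  3 = 1*2 + 1, so a_3 = 1.
  2 = 2*1 + 0, so a_4 = 2.
The remainder reaches 0 after 5 divisions, so the expansion has 5 partial quotients, read off in order.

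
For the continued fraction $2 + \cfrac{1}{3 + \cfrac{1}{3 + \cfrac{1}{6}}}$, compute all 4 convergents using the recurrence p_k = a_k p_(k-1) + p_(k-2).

2/1, 7/3, 23/10, 145/63

Using the convergent recurrence p_i = a_i*p_{i-1} + p_{i-2}, q_i = a_i*q_{i-1} + q_{i-2} with p_{-2}=0, p_{-1}=1, q_{-2}=1, q_{-1}=0:
  i=0: a_0=2, p_0 = 2*1 + 0 = 2, q_0 = 2*0 + 1 = 1.
  i=1: a_1=3, p_1 = 3*2 + 1 = 7, q_1 = 3*1 + 0 = 3.
  i=2: a_2=3, p_2 = 3*7 + 2 = 23, q_2 = 3*3 + 1 = 10.
  i=3: a_3=6, p_3 = 6*23 + 7 = 145, q_3 = 6*10 + 3 = 63.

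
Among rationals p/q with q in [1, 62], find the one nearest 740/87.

519/61

Expand x = 740/87 as a continued fraction with the Euclidean algorithm:
  740 = 8*87 + 44, so a_0 = 8.
  87 = 1*44 + 43, so a_1 = 1.
  44 = 1*43 + 1, so a_2 = 1.
  43 = 43*1 + 0, so a_3 = 43.
so x = [8; 1, 1, 43].
Convergents (p_i = a_i*p_{i-1} + p_{i-2}, q_i = a_i*q_{i-1} + q_{i-2} with p_{-2}=0, p_{-1}=1, q_{-2}=1, q_{-1}=0), until the denominator exceeds 62:
  i=0: a_0=8, p_0 = 8*1 + 0 = 8, q_0 = 8*0 + 1 = 1.
  i=1: a_1=1, p_1 = 1*8 + 1 = 9, q_1 = 1*1 + 0 = 1.
  i=2: a_2=1, p_2 = 1*9 + 8 = 17, q_2 = 1*1 + 1 = 2.
  i=3: a_3=43, p_3 = 43*17 + 9 = 740, q_3 = 43*2 + 1 = 87.
q_3 = 87 > 62, so the last convergent with denominator <= 62 is p_2/q_2 = 17/2.
The closest fraction with denominator <= 62 is either p_2/q_2 or the intermediate fraction (k*p_2 + p_1)/(k*q_2 + q_1) with the largest k >= 1 whose denominator stays <= 62; these approach x as k grows, and every other convergent or intermediate fraction in range is farther away.
Largest k: floor((62 - q_1)/q_2) = floor((62 - 1)/2) = 30.
That gives (30*17 + 9)/(30*2 + 1) = 519/61.
Compare the errors: |x - 17/2| = |740*2 - 17*87|/(87*2) = 1/174, and |x - 519/61| = |740*61 - 519*87|/(87*61) = 13/5307.
Cross-multiplying, 13*174 = 2262 < 5307 = 1*5307, so 13/5307 is smaller: the intermediate fraction 519/61 is closer to x than 17/2.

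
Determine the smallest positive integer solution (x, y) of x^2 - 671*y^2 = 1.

(x, y) = (58620, 2263)

First expand sqrt(671) as a continued fraction. With x_i = (sqrt(671) + m_i)/d_i and (m_0, d_0) = (0, 1): a_0 = floor(sqrt(671)) = 25, since 25^2 = 625 <= 671 < 676 = 26^2.
Iterate m_{i+1} = d_i*a_i - m_i, d_{i+1} = (671 - m_{i+1}^2)/d_i, a_{i+1} = floor((a_0 + m_{i+1})/d_{i+1}):
  m_1 = 1*25 - 0 = 25, d_1 = (671 - 25^2)/1 = 46/1 = 46, a_1 = floor((25 + 25)/46) = 1.
  m_2 = 46*1 - 25 = 21, d_2 = (671 - 21^2)/46 = 230/46 = 5, a_2 = floor((25 + 21)/5) = 9.
  m_3 = 5*9 - 21 = 24, d_3 = (671 - 24^2)/5 = 95/5 = 19, a_3 = floor((25 + 24)/19) = 2.
  m_4 = 19*2 - 24 = 14, d_4 = (671 - 14^2)/19 = 475/19 = 25, a_4 = floor((25 + 14)/25) = 1.
  m_5 = 25*1 - 14 = 11, d_5 = (671 - 11^2)/25 = 550/25 = 22, a_5 = floor((25 + 11)/22) = 1.
  m_6 = 22*1 - 11 = 11, d_6 = (671 - 11^2)/22 = 550/22 = 25, a_6 = floor((25 + 11)/25) = 1.
  m_7 = 25*1 - 11 = 14, d_7 = (671 - 14^2)/25 = 475/25 = 19, a_7 = floor((25 + 14)/19) = 2.
  m_8 = 19*2 - 14 = 24, d_8 = (671 - 24^2)/19 = 95/19 = 5, a_8 = floor((25 + 24)/5) = 9.
  m_9 = 5*9 - 24 = 21, d_9 = (671 - 21^2)/5 = 230/5 = 46, a_9 = floor((25 + 21)/46) = 1.
  m_10 = 46*1 - 21 = 25, d_10 = (671 - 25^2)/46 = 46/46 = 1, a_10 = floor((25 + 25)/1) = 50.
  m_11 = 1*50 - 25 = 25, d_11 = (671 - 25^2)/1 = 46/1 = 46: (m_11, d_11) = (m_1, d_1) = (25, 46), so from here the quotients repeat a_1, ..., a_10; the period length is 10.
So sqrt(671) = [25; (1, 9, 2, 1, 1, 1, 2, 9, 1, 50)] with period length k = 10.
k is even, so the fundamental solution of x^2 - 671y^2 = 1 is (p_{k-1}, q_{k-1}) = (p_9, q_9); compute convergents through index 9.
Convergents (p_i = a_i*p_{i-1} + p_{i-2}, q_i = a_i*q_{i-1} + q_{i-2} with p_{-2}=0, p_{-1}=1, q_{-2}=1, q_{-1}=0):
  i=0: a_0=25, p_0 = 25*1 + 0 = 25, q_0 = 25*0 + 1 = 1.
  i=1: a_1=1, p_1 = 1*25 + 1 = 26, q_1 = 1*1 + 0 = 1.
  i=2: a_2=9, p_2 = 9*26 + 25 = 259, q_2 = 9*1 + 1 = 10.
  i=3: a_3=2, p_3 = 2*259 + 26 = 544, q_3 = 2*10 + 1 = 21.
  i=4: a_4=1, p_4 = 1*544 + 259 = 803, q_4 = 1*21 + 10 = 31.
  i=5: a_5=1, p_5 = 1*803 + 544 = 1347, q_5 = 1*31 + 21 = 52.
  i=6: a_6=1, p_6 = 1*1347 + 803 = 2150, q_6 = 1*52 + 31 = 83.
  i=7: a_7=2, p_7 = 2*2150 + 1347 = 5647, q_7 = 2*83 + 52 = 218.
  i=8: a_8=9, p_8 = 9*5647 + 2150 = 52973, q_8 = 9*218 + 83 = 2045.
  i=9: a_9=1, p_9 = 1*52973 + 5647 = 58620, q_9 = 1*2045 + 218 = 2263.
Check: 58620^2 - 671*2263^2 = 3436304400 - 3436304399 = 1, so (x, y) = (58620, 2263) solves the equation, and by the theorem it is the least positive solution.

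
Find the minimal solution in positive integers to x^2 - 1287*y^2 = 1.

(x, y) = (287, 8)

First expand sqrt(1287) as a continued fraction. With x_i = (sqrt(1287) + m_i)/d_i and (m_0, d_0) = (0, 1): a_0 = floor(sqrt(1287)) = 35, since 35^2 = 1225 <= 1287 < 1296 = 36^2.
Iterate m_{i+1} = d_i*a_i - m_i, d_{i+1} = (1287 - m_{i+1}^2)/d_i, a_{i+1} = floor((a_0 + m_{i+1})/d_{i+1}):
  m_1 = 1*35 - 0 = 35, d_1 = (1287 - 35^2)/1 = 62/1 = 62, a_1 = floor((35 + 35)/62) = 1.
  m_2 = 62*1 - 35 = 27, d_2 = (1287 - 27^2)/62 = 558/62 = 9, a_2 = floor((35 + 27)/9) = 6.
  m_3 = 9*6 - 27 = 27, d_3 = (1287 - 27^2)/9 = 558/9 = 62, a_3 = floor((35 + 27)/62) = 1.
  m_4 = 62*1 - 27 = 35, d_4 = (1287 - 35^2)/62 = 62/62 = 1, a_4 = floor((35 + 35)/1) = 70.
  m_5 = 1*70 - 35 = 35, d_5 = (1287 - 35^2)/1 = 62/1 = 62: (m_5, d_5) = (m_1, d_1) = (35, 62), so from here the quotients repeat a_1, ..., a_4; the period length is 4.
So sqrt(1287) = [35; (1, 6, 1, 70)] with period length k = 4.
k is even, so the fundamental solution of x^2 - 1287y^2 = 1 is (p_{k-1}, q_{k-1}) = (p_3, q_3); compute convergents through index 3.
Convergents (p_i = a_i*p_{i-1} + p_{i-2}, q_i = a_i*q_{i-1} + q_{i-2} with p_{-2}=0, p_{-1}=1, q_{-2}=1, q_{-1}=0):
  i=0: a_0=35, p_0 = 35*1 + 0 = 35, q_0 = 35*0 + 1 = 1.
  i=1: a_1=1, p_1 = 1*35 + 1 = 36, q_1 = 1*1 + 0 = 1.
  i=2: a_2=6, p_2 = 6*36 + 35 = 251, q_2 = 6*1 + 1 = 7.
  i=3: a_3=1, p_3 = 1*251 + 36 = 287, q_3 = 1*7 + 1 = 8.
Check: 287^2 - 1287*8^2 = 82369 - 82368 = 1, so (x, y) = (287, 8) solves the equation, and by the theorem it is the least positive solution.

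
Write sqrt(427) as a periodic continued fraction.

Write x_i = (sqrt(427) + m_i)/d_i with (m_0, d_0) = (0, 1). a_0 = floor(sqrt(427)) = 20, since 20^2 = 400 <= 427 < 441 = 21^2.
Iterate m_{i+1} = d_i*a_i - m_i, d_{i+1} = (427 - m_{i+1}^2)/d_i, a_{i+1} = floor((a_0 + m_{i+1})/d_{i+1}):
  m_1 = 1*20 - 0 = 20, d_1 = (427 - 20^2)/1 = 27/1 = 27, a_1 = floor((20 + 20)/27) = 1.
  m_2 = 27*1 - 20 = 7, d_2 = (427 - 7^2)/27 = 378/27 = 14, a_2 = floor((20 + 7)/14) = 1.
  m_3 = 14*1 - 7 = 7, d_3 = (427 - 7^2)/14 = 378/14 = 27, a_3 = floor((20 + 7)/27) = 1.
  m_4 = 27*1 - 7 = 20, d_4 = (427 - 20^2)/27 = 27/27 = 1, a_4 = floor((20 + 20)/1) = 40.
  m_5 = 1*40 - 20 = 20, d_5 = (427 - 20^2)/1 = 27/1 = 27: (m_5, d_5) = (m_1, d_1) = (20, 27), so from here the quotients repeat a_1, ..., a_4; the period length is 4.
Hence the expansion of sqrt(427) is a_0 = 20 followed by the repeating block 1, 1, 1, 40 (period 4).

[20; (1, 1, 1, 40)]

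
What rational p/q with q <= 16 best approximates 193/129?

Expand x = 193/129 as a continued fraction with the Euclidean algorithm:
  193 = 1*129 + 64, so a_0 = 1.
  129 = 2*64 + 1, so a_1 = 2.
  64 = 64*1 + 0, so a_2 = 64.
so x = [1; 2, 64].
Convergents (p_i = a_i*p_{i-1} + p_{i-2}, q_i = a_i*q_{i-1} + q_{i-2} with p_{-2}=0, p_{-1}=1, q_{-2}=1, q_{-1}=0), until the denominator exceeds 16:
  i=0: a_0=1, p_0 = 1*1 + 0 = 1, q_0 = 1*0 + 1 = 1.
  i=1: a_1=2, p_1 = 2*1 + 1 = 3, q_1 = 2*1 + 0 = 2.
  i=2: a_2=64, p_2 = 64*3 + 1 = 193, q_2 = 64*2 + 1 = 129.
q_2 = 129 > 16, so the last convergent with denominator <= 16 is p_1/q_1 = 3/2.
The closest fraction with denominator <= 16 is either p_1/q_1 or the intermediate fraction (k*p_1 + p_0)/(k*q_1 + q_0) with the largest k >= 1 whose denominator stays <= 16; these approach x as k grows, and every other convergent or intermediate fraction in range is farther away.
Largest k: floor((16 - q_0)/q_1) = floor((16 - 1)/2) = 7.
That gives (7*3 + 1)/(7*2 + 1) = 22/15.
Compare the errors: |x - 3/2| = |193*2 - 3*129|/(129*2) = 1/258, and |x - 22/15| = |193*15 - 22*129|/(129*15) = 57/1935.
Cross-multiplying, 1*1935 = 1935 < 14706 = 57*258, so 1/258 is smaller: the convergent 3/2 is closer to x than 22/15.

3/2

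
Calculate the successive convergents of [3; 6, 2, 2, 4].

3/1, 19/6, 41/13, 101/32, 445/141

Using the convergent recurrence p_i = a_i*p_{i-1} + p_{i-2}, q_i = a_i*q_{i-1} + q_{i-2} with p_{-2}=0, p_{-1}=1, q_{-2}=1, q_{-1}=0:
  i=0: a_0=3, p_0 = 3*1 + 0 = 3, q_0 = 3*0 + 1 = 1.
  i=1: a_1=6, p_1 = 6*3 + 1 = 19, q_1 = 6*1 + 0 = 6.
  i=2: a_2=2, p_2 = 2*19 + 3 = 41, q_2 = 2*6 + 1 = 13.
  i=3: a_3=2, p_3 = 2*41 + 19 = 101, q_3 = 2*13 + 6 = 32.
  i=4: a_4=4, p_4 = 4*101 + 41 = 445, q_4 = 4*32 + 13 = 141.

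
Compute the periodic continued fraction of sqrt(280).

Write x_i = (sqrt(280) + m_i)/d_i with (m_0, d_0) = (0, 1). a_0 = floor(sqrt(280)) = 16, since 16^2 = 256 <= 280 < 289 = 17^2.
Iterate m_{i+1} = d_i*a_i - m_i, d_{i+1} = (280 - m_{i+1}^2)/d_i, a_{i+1} = floor((a_0 + m_{i+1})/d_{i+1}):
  m_1 = 1*16 - 0 = 16, d_1 = (280 - 16^2)/1 = 24/1 = 24, a_1 = floor((16 + 16)/24) = 1.
  m_2 = 24*1 - 16 = 8, d_2 = (280 - 8^2)/24 = 216/24 = 9, a_2 = floor((16 + 8)/9) = 2.
  m_3 = 9*2 - 8 = 10, d_3 = (280 - 10^2)/9 = 180/9 = 20, a_3 = floor((16 + 10)/20) = 1.
  m_4 = 20*1 - 10 = 10, d_4 = (280 - 10^2)/20 = 180/20 = 9, a_4 = floor((16 + 10)/9) = 2.
  m_5 = 9*2 - 10 = 8, d_5 = (280 - 8^2)/9 = 216/9 = 24, a_5 = floor((16 + 8)/24) = 1.
  m_6 = 24*1 - 8 = 16, d_6 = (280 - 16^2)/24 = 24/24 = 1, a_6 = floor((16 + 16)/1) = 32.
  m_7 = 1*32 - 16 = 16, d_7 = (280 - 16^2)/1 = 24/1 = 24: (m_7, d_7) = (m_1, d_1) = (16, 24), so from here the quotients repeat a_1, ..., a_6; the period length is 6.
Hence the expansion of sqrt(280) is a_0 = 16 followed by the repeating block 1, 2, 1, 2, 1, 32 (period 6).

[16; (1, 2, 1, 2, 1, 32)]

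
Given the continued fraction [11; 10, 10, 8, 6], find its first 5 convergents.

Using the convergent recurrence p_i = a_i*p_{i-1} + p_{i-2}, q_i = a_i*q_{i-1} + q_{i-2} with p_{-2}=0, p_{-1}=1, q_{-2}=1, q_{-1}=0:
  i=0: a_0=11, p_0 = 11*1 + 0 = 11, q_0 = 11*0 + 1 = 1.
  i=1: a_1=10, p_1 = 10*11 + 1 = 111, q_1 = 10*1 + 0 = 10.
  i=2: a_2=10, p_2 = 10*111 + 11 = 1121, q_2 = 10*10 + 1 = 101.
  i=3: a_3=8, p_3 = 8*1121 + 111 = 9079, q_3 = 8*101 + 10 = 818.
  i=4: a_4=6, p_4 = 6*9079 + 1121 = 55595, q_4 = 6*818 + 101 = 5009.

11/1, 111/10, 1121/101, 9079/818, 55595/5009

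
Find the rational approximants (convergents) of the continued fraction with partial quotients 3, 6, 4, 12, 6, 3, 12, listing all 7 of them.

Using the convergent recurrence p_i = a_i*p_{i-1} + p_{i-2}, q_i = a_i*q_{i-1} + q_{i-2} with p_{-2}=0, p_{-1}=1, q_{-2}=1, q_{-1}=0:
  i=0: a_0=3, p_0 = 3*1 + 0 = 3, q_0 = 3*0 + 1 = 1.
  i=1: a_1=6, p_1 = 6*3 + 1 = 19, q_1 = 6*1 + 0 = 6.
  i=2: a_2=4, p_2 = 4*19 + 3 = 79, q_2 = 4*6 + 1 = 25.
  i=3: a_3=12, p_3 = 12*79 + 19 = 967, q_3 = 12*25 + 6 = 306.
  i=4: a_4=6, p_4 = 6*967 + 79 = 5881, q_4 = 6*306 + 25 = 1861.
  i=5: a_5=3, p_5 = 3*5881 + 967 = 18610, q_5 = 3*1861 + 306 = 5889.
  i=6: a_6=12, p_6 = 12*18610 + 5881 = 229201, q_6 = 12*5889 + 1861 = 72529.

3/1, 19/6, 79/25, 967/306, 5881/1861, 18610/5889, 229201/72529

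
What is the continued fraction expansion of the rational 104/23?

[4; 1, 1, 11]

Run the Euclidean algorithm on 104 and 23; the successive quotients are the partial quotients a_0, a_1, ... (each step inverts the fractional part left over by the previous one):
  104 = 4*23 + 12, so a_0 = 4.
  23 = 1*12 + 11, so a_1 = 1.
  12 = 1*11 + 1, so a_2 = 1.
  11 = 11*1 + 0, so a_3 = 11.
The remainder reaches 0 after 4 divisions, so the expansion has 4 partial quotients, read off in order.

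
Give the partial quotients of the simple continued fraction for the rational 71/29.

Run the Euclidean algorithm on 71 and 29; the successive quotients are the partial quotients a_0, a_1, ... (each step inverts the fractional part left over by the previous one):
  71 = 2*29 + 13, so a_0 = 2.
  29 = 2*13 + 3, so a_1 = 2.
  13 = 4*3 + 1, so a_2 = 4.
  3 = 3*1 + 0, so a_3 = 3.
The remainder reaches 0 after 4 divisions, so the expansion has 4 partial quotients, read off in order.

[2; 2, 4, 3]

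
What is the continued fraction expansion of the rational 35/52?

[0; 1, 2, 17]

Run the Euclidean algorithm on 35 and 52; the successive quotients are the partial quotients a_0, a_1, ... (each step inverts the fractional part left over by the previous one):
  35 = 0*52 + 35, so a_0 = 0.
  52 = 1*35 + 17, so a_1 = 1.
  35 = 2*17 + 1, so a_2 = 2.
  17 = 17*1 + 0, so a_3 = 17.
The remainder reaches 0 after 4 divisions, so the expansion has 4 partial quotients, read off in order.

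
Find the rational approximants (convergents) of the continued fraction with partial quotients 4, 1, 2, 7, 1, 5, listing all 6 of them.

4/1, 5/1, 14/3, 103/22, 117/25, 688/147

Using the convergent recurrence p_i = a_i*p_{i-1} + p_{i-2}, q_i = a_i*q_{i-1} + q_{i-2} with p_{-2}=0, p_{-1}=1, q_{-2}=1, q_{-1}=0:
  i=0: a_0=4, p_0 = 4*1 + 0 = 4, q_0 = 4*0 + 1 = 1.
  i=1: a_1=1, p_1 = 1*4 + 1 = 5, q_1 = 1*1 + 0 = 1.
  i=2: a_2=2, p_2 = 2*5 + 4 = 14, q_2 = 2*1 + 1 = 3.
  i=3: a_3=7, p_3 = 7*14 + 5 = 103, q_3 = 7*3 + 1 = 22.
  i=4: a_4=1, p_4 = 1*103 + 14 = 117, q_4 = 1*22 + 3 = 25.
  i=5: a_5=5, p_5 = 5*117 + 103 = 688, q_5 = 5*25 + 22 = 147.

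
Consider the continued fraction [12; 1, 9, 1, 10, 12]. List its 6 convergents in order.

Using the convergent recurrence p_i = a_i*p_{i-1} + p_{i-2}, q_i = a_i*q_{i-1} + q_{i-2} with p_{-2}=0, p_{-1}=1, q_{-2}=1, q_{-1}=0:
  i=0: a_0=12, p_0 = 12*1 + 0 = 12, q_0 = 12*0 + 1 = 1.
  i=1: a_1=1, p_1 = 1*12 + 1 = 13, q_1 = 1*1 + 0 = 1.
  i=2: a_2=9, p_2 = 9*13 + 12 = 129, q_2 = 9*1 + 1 = 10.
  i=3: a_3=1, p_3 = 1*129 + 13 = 142, q_3 = 1*10 + 1 = 11.
  i=4: a_4=10, p_4 = 10*142 + 129 = 1549, q_4 = 10*11 + 10 = 120.
  i=5: a_5=12, p_5 = 12*1549 + 142 = 18730, q_5 = 12*120 + 11 = 1451.

12/1, 13/1, 129/10, 142/11, 1549/120, 18730/1451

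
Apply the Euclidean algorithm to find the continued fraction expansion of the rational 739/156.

[4; 1, 2, 1, 4, 8]

Run the Euclidean algorithm on 739 and 156; the successive quotients are the partial quotients a_0, a_1, ... (each step inverts the fractional part left over by the previous one):
  739 = 4*156 + 115, so a_0 = 4.
  156 = 1*115 + 41, so a_1 = 1.
  115 = 2*41 + 33, so a_2 = 2.
  41 = 1*33 + 8, so a_3 = 1.
  33 = 4*8 + 1, so a_4 = 4.
  8 = 8*1 + 0, so a_5 = 8.
The remainder reaches 0 after 6 divisions, so the expansion has 6 partial quotients, read off in order.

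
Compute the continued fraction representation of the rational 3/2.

Run the Euclidean algorithm on 3 and 2; the successive quotients are the partial quotients a_0, a_1, ... (each step inverts the fractional part left over by the previous one):
  3 = 1*2 + 1, so a_0 = 1.
  2 = 2*1 + 0, so a_1 = 2.
The remainder reaches 0 after 2 divisions, so the expansion has 2 partial quotients, read off in order.

[1; 2]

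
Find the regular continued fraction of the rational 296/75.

Run the Euclidean algorithm on 296 and 75; the successive quotients are the partial quotients a_0, a_1, ... (each step inverts the fractional part left over by the previous one):
  296 = 3*75 + 71, so a_0 = 3.
  75 = 1*71 + 4, so a_1 = 1.
  71 = 17*4 + 3, so a_2 = 17.
  4 = 1*3 + 1, so a_3 = 1.
  3 = 3*1 + 0, so a_4 = 3.
The remainder reaches 0 after 5 divisions, so the expansion has 5 partial quotients, read off in order.

[3; 1, 17, 1, 3]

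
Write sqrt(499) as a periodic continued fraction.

[22; (2, 1, 21, 1, 2, 44)]

Write x_i = (sqrt(499) + m_i)/d_i with (m_0, d_0) = (0, 1). a_0 = floor(sqrt(499)) = 22, since 22^2 = 484 <= 499 < 529 = 23^2.
Iterate m_{i+1} = d_i*a_i - m_i, d_{i+1} = (499 - m_{i+1}^2)/d_i, a_{i+1} = floor((a_0 + m_{i+1})/d_{i+1}):
  m_1 = 1*22 - 0 = 22, d_1 = (499 - 22^2)/1 = 15/1 = 15, a_1 = floor((22 + 22)/15) = 2.
  m_2 = 15*2 - 22 = 8, d_2 = (499 - 8^2)/15 = 435/15 = 29, a_2 = floor((22 + 8)/29) = 1.
  m_3 = 29*1 - 8 = 21, d_3 = (499 - 21^2)/29 = 58/29 = 2, a_3 = floor((22 + 21)/2) = 21.
  m_4 = 2*21 - 21 = 21, d_4 = (499 - 21^2)/2 = 58/2 = 29, a_4 = floor((22 + 21)/29) = 1.
  m_5 = 29*1 - 21 = 8, d_5 = (499 - 8^2)/29 = 435/29 = 15, a_5 = floor((22 + 8)/15) = 2.
  m_6 = 15*2 - 8 = 22, d_6 = (499 - 22^2)/15 = 15/15 = 1, a_6 = floor((22 + 22)/1) = 44.
  m_7 = 1*44 - 22 = 22, d_7 = (499 - 22^2)/1 = 15/1 = 15: (m_7, d_7) = (m_1, d_1) = (22, 15), so from here the quotients repeat a_1, ..., a_6; the period length is 6.
Hence the expansion of sqrt(499) is a_0 = 22 followed by the repeating block 2, 1, 21, 1, 2, 44 (period 6).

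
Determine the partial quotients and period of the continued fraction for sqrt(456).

[21; (2, 1, 4, 1, 2, 42)]

Write x_i = (sqrt(456) + m_i)/d_i with (m_0, d_0) = (0, 1). a_0 = floor(sqrt(456)) = 21, since 21^2 = 441 <= 456 < 484 = 22^2.
Iterate m_{i+1} = d_i*a_i - m_i, d_{i+1} = (456 - m_{i+1}^2)/d_i, a_{i+1} = floor((a_0 + m_{i+1})/d_{i+1}):
  m_1 = 1*21 - 0 = 21, d_1 = (456 - 21^2)/1 = 15/1 = 15, a_1 = floor((21 + 21)/15) = 2.
  m_2 = 15*2 - 21 = 9, d_2 = (456 - 9^2)/15 = 375/15 = 25, a_2 = floor((21 + 9)/25) = 1.
  m_3 = 25*1 - 9 = 16, d_3 = (456 - 16^2)/25 = 200/25 = 8, a_3 = floor((21 + 16)/8) = 4.
  m_4 = 8*4 - 16 = 16, d_4 = (456 - 16^2)/8 = 200/8 = 25, a_4 = floor((21 + 16)/25) = 1.
  m_5 = 25*1 - 16 = 9, d_5 = (456 - 9^2)/25 = 375/25 = 15, a_5 = floor((21 + 9)/15) = 2.
  m_6 = 15*2 - 9 = 21, d_6 = (456 - 21^2)/15 = 15/15 = 1, a_6 = floor((21 + 21)/1) = 42.
  m_7 = 1*42 - 21 = 21, d_7 = (456 - 21^2)/1 = 15/1 = 15: (m_7, d_7) = (m_1, d_1) = (21, 15), so from here the quotients repeat a_1, ..., a_6; the period length is 6.
Hence the expansion of sqrt(456) is a_0 = 21 followed by the repeating block 2, 1, 4, 1, 2, 42 (period 6).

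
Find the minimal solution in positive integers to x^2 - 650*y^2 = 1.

(x, y) = (51, 2)

First expand sqrt(650) as a continued fraction. With x_i = (sqrt(650) + m_i)/d_i and (m_0, d_0) = (0, 1): a_0 = floor(sqrt(650)) = 25, since 25^2 = 625 <= 650 < 676 = 26^2.
Iterate m_{i+1} = d_i*a_i - m_i, d_{i+1} = (650 - m_{i+1}^2)/d_i, a_{i+1} = floor((a_0 + m_{i+1})/d_{i+1}):
  m_1 = 1*25 - 0 = 25, d_1 = (650 - 25^2)/1 = 25/1 = 25, a_1 = floor((25 + 25)/25) = 2.
  m_2 = 25*2 - 25 = 25, d_2 = (650 - 25^2)/25 = 25/25 = 1, a_2 = floor((25 + 25)/1) = 50.
  m_3 = 1*50 - 25 = 25, d_3 = (650 - 25^2)/1 = 25/1 = 25: (m_3, d_3) = (m_1, d_1) = (25, 25), so from here the quotients repeat a_1, a_2; the period length is 2.
So sqrt(650) = [25; (2, 50)] with period length k = 2.
k is even, so the fundamental solution of x^2 - 650y^2 = 1 is (p_{k-1}, q_{k-1}) = (p_1, q_1); compute convergents through index 1.
Convergents (p_i = a_i*p_{i-1} + p_{i-2}, q_i = a_i*q_{i-1} + q_{i-2} with p_{-2}=0, p_{-1}=1, q_{-2}=1, q_{-1}=0):
  i=0: a_0=25, p_0 = 25*1 + 0 = 25, q_0 = 25*0 + 1 = 1.
  i=1: a_1=2, p_1 = 2*25 + 1 = 51, q_1 = 2*1 + 0 = 2.
Check: 51^2 - 650*2^2 = 2601 - 2600 = 1, so (x, y) = (51, 2) solves the equation, and by the theorem it is the least positive solution.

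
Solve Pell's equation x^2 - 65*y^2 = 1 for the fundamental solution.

(x, y) = (129, 16)

First expand sqrt(65) as a continued fraction. With x_i = (sqrt(65) + m_i)/d_i and (m_0, d_0) = (0, 1): a_0 = floor(sqrt(65)) = 8, since 8^2 = 64 <= 65 < 81 = 9^2.
Iterate m_{i+1} = d_i*a_i - m_i, d_{i+1} = (65 - m_{i+1}^2)/d_i, a_{i+1} = floor((a_0 + m_{i+1})/d_{i+1}):
  m_1 = 1*8 - 0 = 8, d_1 = (65 - 8^2)/1 = 1/1 = 1, a_1 = floor((8 + 8)/1) = 16.
  m_2 = 1*16 - 8 = 8, d_2 = (65 - 8^2)/1 = 1/1 = 1: (m_2, d_2) = (m_1, d_1) = (8, 1), so from here the quotient a_1 repeats; the period length is 1.
So sqrt(65) = [8; (16)] with period length k = 1.
k is odd, so (p_{k-1}, q_{k-1}) only solves x^2 - 65y^2 = -1 and the fundamental solution of x^2 - 65y^2 = 1 is (p_{2k-1}, q_{2k-1}) = (p_1, q_1); compute convergents through index 1, running through the period twice.
Convergents (p_i = a_i*p_{i-1} + p_{i-2}, q_i = a_i*q_{i-1} + q_{i-2} with p_{-2}=0, p_{-1}=1, q_{-2}=1, q_{-1}=0):
  i=0: a_0=8, p_0 = 8*1 + 0 = 8, q_0 = 8*0 + 1 = 1.
  i=1: a_1=16, p_1 = 16*8 + 1 = 129, q_1 = 16*1 + 0 = 16.
Indeed p_0^2 - 65*q_0^2 = 64 - 65 = -1, not +1.
Check: 129^2 - 65*16^2 = 16641 - 16640 = 1, so (x, y) = (129, 16) solves the equation, and by the theorem it is the least positive solution.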